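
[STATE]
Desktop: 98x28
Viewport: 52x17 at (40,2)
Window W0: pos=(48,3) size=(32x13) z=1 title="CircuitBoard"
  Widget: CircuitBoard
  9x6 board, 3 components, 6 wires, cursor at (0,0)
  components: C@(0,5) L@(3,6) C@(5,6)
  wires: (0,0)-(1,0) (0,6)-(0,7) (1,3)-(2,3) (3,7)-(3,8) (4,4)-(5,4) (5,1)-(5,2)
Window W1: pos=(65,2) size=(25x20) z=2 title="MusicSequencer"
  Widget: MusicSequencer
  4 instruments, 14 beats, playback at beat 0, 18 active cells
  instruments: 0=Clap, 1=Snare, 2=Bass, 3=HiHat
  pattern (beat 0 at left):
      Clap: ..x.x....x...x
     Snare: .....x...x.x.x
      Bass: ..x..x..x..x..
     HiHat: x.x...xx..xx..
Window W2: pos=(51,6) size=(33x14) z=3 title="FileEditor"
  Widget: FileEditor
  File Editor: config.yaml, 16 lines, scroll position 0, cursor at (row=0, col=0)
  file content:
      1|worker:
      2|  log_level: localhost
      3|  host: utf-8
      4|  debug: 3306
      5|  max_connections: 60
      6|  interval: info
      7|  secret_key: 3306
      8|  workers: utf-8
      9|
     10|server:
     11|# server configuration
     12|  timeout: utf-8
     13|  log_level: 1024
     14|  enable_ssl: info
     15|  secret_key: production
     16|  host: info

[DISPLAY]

                         ┏━━━━━━━━━━━━━━━━━━━━━━━┓  
        ┏━━━━━━━━━━━━━━━━┃ MusicSequencer        ┃  
        ┃ CircuitBoard   ┠───────────────────────┨  
        ┠────────────────┃      ▼1234567890123   ┃  
        ┃  ┏━━━━━━━━━━━━━━━━━━━━━━━━━━━━━━━┓·█   ┃  
        ┃0 ┃ FileEditor                    ┃·█   ┃  
        ┃  ┠───────────────────────────────┨··   ┃  
        ┃1 ┃█orker:                       ▲┃··   ┃  
        ┃  ┃  log_level: localhost        █┃     ┃  
        ┃2 ┃  host: utf-8                 ░┃     ┃  
        ┃  ┃  debug: 3306                 ░┃     ┃  
        ┃3 ┃  max_connections: 60         ░┃     ┃  
        ┃  ┃  interval: info              ░┃     ┃  
        ┗━━┃  secret_key: 3306            ░┃     ┃  
           ┃  workers: utf-8              ░┃     ┃  
           ┃                              ░┃     ┃  
           ┃server:                       ▼┃     ┃  


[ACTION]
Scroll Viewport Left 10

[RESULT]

                                   ┏━━━━━━━━━━━━━━━━
                  ┏━━━━━━━━━━━━━━━━┃ MusicSequencer 
                  ┃ CircuitBoard   ┠────────────────
                  ┠────────────────┃      ▼123456789
                  ┃  ┏━━━━━━━━━━━━━━━━━━━━━━━━━━━━━━
                  ┃0 ┃ FileEditor                   
                  ┃  ┠──────────────────────────────
                  ┃1 ┃█orker:                       
                  ┃  ┃  log_level: localhost        
                  ┃2 ┃  host: utf-8                 
                  ┃  ┃  debug: 3306                 
                  ┃3 ┃  max_connections: 60         
                  ┃  ┃  interval: info              
                  ┗━━┃  secret_key: 3306            
                     ┃  workers: utf-8              
                     ┃                              
                     ┃server:                       


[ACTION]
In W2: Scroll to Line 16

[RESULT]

                                   ┏━━━━━━━━━━━━━━━━
                  ┏━━━━━━━━━━━━━━━━┃ MusicSequencer 
                  ┃ CircuitBoard   ┠────────────────
                  ┠────────────────┃      ▼123456789
                  ┃  ┏━━━━━━━━━━━━━━━━━━━━━━━━━━━━━━
                  ┃0 ┃ FileEditor                   
                  ┃  ┠──────────────────────────────
                  ┃1 ┃  secret_key: 3306            
                  ┃  ┃  workers: utf-8              
                  ┃2 ┃                              
                  ┃  ┃server:                       
                  ┃3 ┃# server configuration        
                  ┃  ┃  timeout: utf-8              
                  ┗━━┃  log_level: 1024             
                     ┃  enable_ssl: info            
                     ┃  secret_key: production      
                     ┃  host: info                  


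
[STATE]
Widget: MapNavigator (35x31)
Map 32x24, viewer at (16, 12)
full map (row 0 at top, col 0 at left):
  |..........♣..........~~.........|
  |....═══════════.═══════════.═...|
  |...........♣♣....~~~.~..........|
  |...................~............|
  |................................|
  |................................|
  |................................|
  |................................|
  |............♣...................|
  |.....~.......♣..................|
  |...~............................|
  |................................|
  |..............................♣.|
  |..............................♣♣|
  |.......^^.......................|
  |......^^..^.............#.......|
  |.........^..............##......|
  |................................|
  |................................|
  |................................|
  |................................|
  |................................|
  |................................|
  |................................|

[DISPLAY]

                                   
                                   
                                   
 ..........♣..........~~.........  
 ....═══════════.═══════════.═...  
 ...........♣♣....~~~.~..........  
 ...................~............  
 ................................  
 ................................  
 ................................  
 ................................  
 ............♣...................  
 .....~.......♣..................  
 ...~............................  
 ................................  
 ................@.............♣.  
 ..............................♣♣  
 .......^^.......................  
 ......^^..^.............#.......  
 .........^..............##......  
 ................................  
 ................................  
 ................................  
 ................................  
 ................................  
 ................................  
 ................................  
                                   
                                   
                                   
                                   


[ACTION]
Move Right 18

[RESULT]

                                   
                                   
                                   
.......~~.........                 
═.═══════════.═...                 
...~~~.~..........                 
.....~............                 
..................                 
..................                 
..................                 
..................                 
..................                 
..................                 
..................                 
..................                 
................♣@                 
................♣♣                 
..................                 
..........#.......                 
..........##......                 
..................                 
..................                 
..................                 
..................                 
..................                 
..................                 
..................                 
                                   
                                   
                                   
                                   


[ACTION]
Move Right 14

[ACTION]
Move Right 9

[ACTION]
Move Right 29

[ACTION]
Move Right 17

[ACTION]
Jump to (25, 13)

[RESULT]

                                   
                                   
..♣..........~~.........           
═══════.═══════════.═...           
...♣♣....~~~.~..........           
...........~............           
........................           
........................           
........................           
........................           
....♣...................           
.....♣..................           
........................           
........................           
......................♣.           
.................@....♣♣           
^.......................           
..^.............#.......           
.^..............##......           
........................           
........................           
........................           
........................           
........................           
........................           
........................           
                                   
                                   
                                   
                                   
                                   


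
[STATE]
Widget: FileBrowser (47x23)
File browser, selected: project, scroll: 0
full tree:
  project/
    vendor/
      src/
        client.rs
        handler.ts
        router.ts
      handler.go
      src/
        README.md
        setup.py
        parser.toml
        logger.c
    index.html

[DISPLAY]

> [-] project/                                 
    [+] vendor/                                
    index.html                                 
                                               
                                               
                                               
                                               
                                               
                                               
                                               
                                               
                                               
                                               
                                               
                                               
                                               
                                               
                                               
                                               
                                               
                                               
                                               
                                               


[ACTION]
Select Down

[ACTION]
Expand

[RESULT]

  [-] project/                                 
  > [-] vendor/                                
      [+] src/                                 
      handler.go                               
      [+] src/                                 
    index.html                                 
                                               
                                               
                                               
                                               
                                               
                                               
                                               
                                               
                                               
                                               
                                               
                                               
                                               
                                               
                                               
                                               
                                               


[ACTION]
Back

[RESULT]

> [+] project/                                 
                                               
                                               
                                               
                                               
                                               
                                               
                                               
                                               
                                               
                                               
                                               
                                               
                                               
                                               
                                               
                                               
                                               
                                               
                                               
                                               
                                               
                                               


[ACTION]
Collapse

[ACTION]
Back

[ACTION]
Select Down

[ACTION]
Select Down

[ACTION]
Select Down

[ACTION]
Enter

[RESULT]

> [-] project/                                 
    [-] vendor/                                
      [+] src/                                 
      handler.go                               
      [+] src/                                 
    index.html                                 
                                               
                                               
                                               
                                               
                                               
                                               
                                               
                                               
                                               
                                               
                                               
                                               
                                               
                                               
                                               
                                               
                                               


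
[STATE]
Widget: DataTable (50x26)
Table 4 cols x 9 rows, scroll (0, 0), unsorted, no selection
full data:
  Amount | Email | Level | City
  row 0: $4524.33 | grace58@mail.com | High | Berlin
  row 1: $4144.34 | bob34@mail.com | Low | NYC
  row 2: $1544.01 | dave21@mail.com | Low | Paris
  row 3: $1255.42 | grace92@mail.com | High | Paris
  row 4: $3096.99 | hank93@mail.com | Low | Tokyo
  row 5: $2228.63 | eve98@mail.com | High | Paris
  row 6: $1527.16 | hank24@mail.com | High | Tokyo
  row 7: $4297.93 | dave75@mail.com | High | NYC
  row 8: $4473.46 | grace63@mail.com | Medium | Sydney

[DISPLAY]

Amount  │Email           │Level │City             
────────┼────────────────┼──────┼──────           
$4524.33│grace58@mail.com│High  │Berlin           
$4144.34│bob34@mail.com  │Low   │NYC              
$1544.01│dave21@mail.com │Low   │Paris            
$1255.42│grace92@mail.com│High  │Paris            
$3096.99│hank93@mail.com │Low   │Tokyo            
$2228.63│eve98@mail.com  │High  │Paris            
$1527.16│hank24@mail.com │High  │Tokyo            
$4297.93│dave75@mail.com │High  │NYC              
$4473.46│grace63@mail.com│Medium│Sydney           
                                                  
                                                  
                                                  
                                                  
                                                  
                                                  
                                                  
                                                  
                                                  
                                                  
                                                  
                                                  
                                                  
                                                  
                                                  


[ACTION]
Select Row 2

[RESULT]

Amount  │Email           │Level │City             
────────┼────────────────┼──────┼──────           
$4524.33│grace58@mail.com│High  │Berlin           
$4144.34│bob34@mail.com  │Low   │NYC              
>1544.01│dave21@mail.com │Low   │Paris            
$1255.42│grace92@mail.com│High  │Paris            
$3096.99│hank93@mail.com │Low   │Tokyo            
$2228.63│eve98@mail.com  │High  │Paris            
$1527.16│hank24@mail.com │High  │Tokyo            
$4297.93│dave75@mail.com │High  │NYC              
$4473.46│grace63@mail.com│Medium│Sydney           
                                                  
                                                  
                                                  
                                                  
                                                  
                                                  
                                                  
                                                  
                                                  
                                                  
                                                  
                                                  
                                                  
                                                  
                                                  


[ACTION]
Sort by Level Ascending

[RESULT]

Amount  │Email           │Level▲│City             
────────┼────────────────┼──────┼──────           
$4524.33│grace58@mail.com│High  │Berlin           
$1255.42│grace92@mail.com│High  │Paris            
>2228.63│eve98@mail.com  │High  │Paris            
$1527.16│hank24@mail.com │High  │Tokyo            
$4297.93│dave75@mail.com │High  │NYC              
$4144.34│bob34@mail.com  │Low   │NYC              
$1544.01│dave21@mail.com │Low   │Paris            
$3096.99│hank93@mail.com │Low   │Tokyo            
$4473.46│grace63@mail.com│Medium│Sydney           
                                                  
                                                  
                                                  
                                                  
                                                  
                                                  
                                                  
                                                  
                                                  
                                                  
                                                  
                                                  
                                                  
                                                  
                                                  


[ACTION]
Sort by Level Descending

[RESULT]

Amount  │Email           │Level▼│City             
────────┼────────────────┼──────┼──────           
$4473.46│grace63@mail.com│Medium│Sydney           
$4144.34│bob34@mail.com  │Low   │NYC              
>1544.01│dave21@mail.com │Low   │Paris            
$3096.99│hank93@mail.com │Low   │Tokyo            
$4524.33│grace58@mail.com│High  │Berlin           
$1255.42│grace92@mail.com│High  │Paris            
$2228.63│eve98@mail.com  │High  │Paris            
$1527.16│hank24@mail.com │High  │Tokyo            
$4297.93│dave75@mail.com │High  │NYC              
                                                  
                                                  
                                                  
                                                  
                                                  
                                                  
                                                  
                                                  
                                                  
                                                  
                                                  
                                                  
                                                  
                                                  
                                                  


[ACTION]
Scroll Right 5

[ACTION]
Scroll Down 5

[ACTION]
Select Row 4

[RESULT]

Amount  │Email           │Level▼│City             
────────┼────────────────┼──────┼──────           
$4473.46│grace63@mail.com│Medium│Sydney           
$4144.34│bob34@mail.com  │Low   │NYC              
$1544.01│dave21@mail.com │Low   │Paris            
$3096.99│hank93@mail.com │Low   │Tokyo            
>4524.33│grace58@mail.com│High  │Berlin           
$1255.42│grace92@mail.com│High  │Paris            
$2228.63│eve98@mail.com  │High  │Paris            
$1527.16│hank24@mail.com │High  │Tokyo            
$4297.93│dave75@mail.com │High  │NYC              
                                                  
                                                  
                                                  
                                                  
                                                  
                                                  
                                                  
                                                  
                                                  
                                                  
                                                  
                                                  
                                                  
                                                  
                                                  


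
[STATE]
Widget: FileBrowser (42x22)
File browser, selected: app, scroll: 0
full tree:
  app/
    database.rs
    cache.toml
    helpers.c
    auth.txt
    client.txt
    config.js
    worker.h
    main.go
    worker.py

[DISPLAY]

> [-] app/                                
    database.rs                           
    cache.toml                            
    helpers.c                             
    auth.txt                              
    client.txt                            
    config.js                             
    worker.h                              
    main.go                               
    worker.py                             
                                          
                                          
                                          
                                          
                                          
                                          
                                          
                                          
                                          
                                          
                                          
                                          


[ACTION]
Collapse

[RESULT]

> [+] app/                                
                                          
                                          
                                          
                                          
                                          
                                          
                                          
                                          
                                          
                                          
                                          
                                          
                                          
                                          
                                          
                                          
                                          
                                          
                                          
                                          
                                          


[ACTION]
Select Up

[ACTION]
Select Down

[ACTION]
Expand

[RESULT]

> [-] app/                                
    database.rs                           
    cache.toml                            
    helpers.c                             
    auth.txt                              
    client.txt                            
    config.js                             
    worker.h                              
    main.go                               
    worker.py                             
                                          
                                          
                                          
                                          
                                          
                                          
                                          
                                          
                                          
                                          
                                          
                                          


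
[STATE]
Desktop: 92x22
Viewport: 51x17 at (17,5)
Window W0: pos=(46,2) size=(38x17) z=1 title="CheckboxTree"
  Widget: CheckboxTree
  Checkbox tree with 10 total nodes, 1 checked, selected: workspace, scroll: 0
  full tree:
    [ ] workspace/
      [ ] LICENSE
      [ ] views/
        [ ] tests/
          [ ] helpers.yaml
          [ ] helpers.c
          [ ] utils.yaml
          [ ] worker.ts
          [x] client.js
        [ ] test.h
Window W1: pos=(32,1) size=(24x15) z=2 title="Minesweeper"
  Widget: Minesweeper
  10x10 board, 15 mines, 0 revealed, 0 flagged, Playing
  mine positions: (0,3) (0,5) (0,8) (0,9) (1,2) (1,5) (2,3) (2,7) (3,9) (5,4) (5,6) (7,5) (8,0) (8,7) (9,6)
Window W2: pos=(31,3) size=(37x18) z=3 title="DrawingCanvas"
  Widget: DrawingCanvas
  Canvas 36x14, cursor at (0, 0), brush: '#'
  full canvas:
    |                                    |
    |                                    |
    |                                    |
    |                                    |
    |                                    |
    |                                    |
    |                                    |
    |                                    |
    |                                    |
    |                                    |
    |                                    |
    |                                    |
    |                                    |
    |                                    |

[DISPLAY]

              ┠───────────────────────────────────┨
              ┃+                                  ┃
              ┃                                   ┃
              ┃                                   ┃
              ┃                                   ┃
              ┃                                   ┃
              ┃                                   ┃
              ┃                                   ┃
              ┃                                   ┃
              ┃                                   ┃
              ┃                                   ┃
              ┃                                   ┃
              ┃                                   ┃
              ┃                                   ┃
              ┃                                   ┃
              ┗━━━━━━━━━━━━━━━━━━━━━━━━━━━━━━━━━━━┛
                                                   


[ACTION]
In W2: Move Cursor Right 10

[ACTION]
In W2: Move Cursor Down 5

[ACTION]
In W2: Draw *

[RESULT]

              ┠───────────────────────────────────┨
              ┃                                   ┃
              ┃                                   ┃
              ┃                                   ┃
              ┃                                   ┃
              ┃                                   ┃
              ┃          *                        ┃
              ┃                                   ┃
              ┃                                   ┃
              ┃                                   ┃
              ┃                                   ┃
              ┃                                   ┃
              ┃                                   ┃
              ┃                                   ┃
              ┃                                   ┃
              ┗━━━━━━━━━━━━━━━━━━━━━━━━━━━━━━━━━━━┛
                                                   


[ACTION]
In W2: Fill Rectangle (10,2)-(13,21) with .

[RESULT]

              ┠───────────────────────────────────┨
              ┃                                   ┃
              ┃                                   ┃
              ┃                                   ┃
              ┃                                   ┃
              ┃                                   ┃
              ┃          *                        ┃
              ┃                                   ┃
              ┃                                   ┃
              ┃                                   ┃
              ┃                                   ┃
              ┃  ....................             ┃
              ┃  ....................             ┃
              ┃  ....................             ┃
              ┃  ....................             ┃
              ┗━━━━━━━━━━━━━━━━━━━━━━━━━━━━━━━━━━━┛
                                                   


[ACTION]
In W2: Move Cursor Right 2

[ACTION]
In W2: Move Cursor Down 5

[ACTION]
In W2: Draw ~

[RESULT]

              ┠───────────────────────────────────┨
              ┃                                   ┃
              ┃                                   ┃
              ┃                                   ┃
              ┃                                   ┃
              ┃                                   ┃
              ┃          *                        ┃
              ┃                                   ┃
              ┃                                   ┃
              ┃                                   ┃
              ┃                                   ┃
              ┃  ..........~.........             ┃
              ┃  ....................             ┃
              ┃  ....................             ┃
              ┃  ....................             ┃
              ┗━━━━━━━━━━━━━━━━━━━━━━━━━━━━━━━━━━━┛
                                                   


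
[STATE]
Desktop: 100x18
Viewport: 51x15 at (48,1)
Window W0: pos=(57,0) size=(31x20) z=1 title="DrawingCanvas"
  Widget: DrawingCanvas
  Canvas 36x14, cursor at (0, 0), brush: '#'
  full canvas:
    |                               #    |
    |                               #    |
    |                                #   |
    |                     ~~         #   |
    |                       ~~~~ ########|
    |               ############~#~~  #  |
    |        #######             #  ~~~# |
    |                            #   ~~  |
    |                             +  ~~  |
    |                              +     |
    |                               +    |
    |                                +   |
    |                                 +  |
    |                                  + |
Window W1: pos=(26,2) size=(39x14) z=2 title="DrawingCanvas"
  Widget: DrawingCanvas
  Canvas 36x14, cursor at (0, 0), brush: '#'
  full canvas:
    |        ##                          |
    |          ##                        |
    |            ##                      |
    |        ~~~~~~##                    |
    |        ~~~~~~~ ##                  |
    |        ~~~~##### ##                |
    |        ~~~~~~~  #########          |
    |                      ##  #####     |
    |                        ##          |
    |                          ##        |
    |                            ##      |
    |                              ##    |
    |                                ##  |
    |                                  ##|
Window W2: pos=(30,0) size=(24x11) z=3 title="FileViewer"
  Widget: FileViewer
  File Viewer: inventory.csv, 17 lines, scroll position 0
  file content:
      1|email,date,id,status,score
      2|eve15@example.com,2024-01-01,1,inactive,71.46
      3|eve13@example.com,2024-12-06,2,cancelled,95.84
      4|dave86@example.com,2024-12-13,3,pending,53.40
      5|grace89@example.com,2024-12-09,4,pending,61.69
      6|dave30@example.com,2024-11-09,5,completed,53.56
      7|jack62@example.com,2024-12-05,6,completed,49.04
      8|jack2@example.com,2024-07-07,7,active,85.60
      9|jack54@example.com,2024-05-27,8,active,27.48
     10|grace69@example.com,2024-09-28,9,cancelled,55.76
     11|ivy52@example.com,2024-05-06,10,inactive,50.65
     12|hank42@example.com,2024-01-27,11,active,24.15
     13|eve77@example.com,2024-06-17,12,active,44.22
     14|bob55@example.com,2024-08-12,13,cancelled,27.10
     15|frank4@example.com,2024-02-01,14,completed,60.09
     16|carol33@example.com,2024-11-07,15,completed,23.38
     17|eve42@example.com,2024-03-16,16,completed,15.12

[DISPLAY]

     ┃   ┃ DrawingCanvas               ┃           
─────┨━━━━━━━━━━┓──────────────────────┨           
tus,▲┃          ┃                      ┃           
,202█┃──────────┨                      ┃           
,202░┃          ┃                      ┃           
m,20░┃          ┃              ~~      ┃           
om,2░┃          ┃                ~~~~ #┃           
m,20░┃          ┃        ############~#┃           
m,20▼┃          ┃ #######             #┃           
━━━━━┛          ┃                     #┃           
#####           ┃                      ┃           
 ##  #####      ┃                      ┃           
   ##           ┃                      ┃           
     ##         ┃                      ┃           
━━━━━━━━━━━━━━━━┛                      ┃           


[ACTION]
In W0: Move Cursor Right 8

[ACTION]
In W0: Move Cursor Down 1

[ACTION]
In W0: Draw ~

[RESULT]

     ┃   ┃ DrawingCanvas               ┃           
─────┨━━━━━━━━━━┓──────────────────────┨           
tus,▲┃          ┃                      ┃           
,202█┃──────────┨ ~                    ┃           
,202░┃          ┃                      ┃           
m,20░┃          ┃              ~~      ┃           
om,2░┃          ┃                ~~~~ #┃           
m,20░┃          ┃        ############~#┃           
m,20▼┃          ┃ #######             #┃           
━━━━━┛          ┃                     #┃           
#####           ┃                      ┃           
 ##  #####      ┃                      ┃           
   ##           ┃                      ┃           
     ##         ┃                      ┃           
━━━━━━━━━━━━━━━━┛                      ┃           


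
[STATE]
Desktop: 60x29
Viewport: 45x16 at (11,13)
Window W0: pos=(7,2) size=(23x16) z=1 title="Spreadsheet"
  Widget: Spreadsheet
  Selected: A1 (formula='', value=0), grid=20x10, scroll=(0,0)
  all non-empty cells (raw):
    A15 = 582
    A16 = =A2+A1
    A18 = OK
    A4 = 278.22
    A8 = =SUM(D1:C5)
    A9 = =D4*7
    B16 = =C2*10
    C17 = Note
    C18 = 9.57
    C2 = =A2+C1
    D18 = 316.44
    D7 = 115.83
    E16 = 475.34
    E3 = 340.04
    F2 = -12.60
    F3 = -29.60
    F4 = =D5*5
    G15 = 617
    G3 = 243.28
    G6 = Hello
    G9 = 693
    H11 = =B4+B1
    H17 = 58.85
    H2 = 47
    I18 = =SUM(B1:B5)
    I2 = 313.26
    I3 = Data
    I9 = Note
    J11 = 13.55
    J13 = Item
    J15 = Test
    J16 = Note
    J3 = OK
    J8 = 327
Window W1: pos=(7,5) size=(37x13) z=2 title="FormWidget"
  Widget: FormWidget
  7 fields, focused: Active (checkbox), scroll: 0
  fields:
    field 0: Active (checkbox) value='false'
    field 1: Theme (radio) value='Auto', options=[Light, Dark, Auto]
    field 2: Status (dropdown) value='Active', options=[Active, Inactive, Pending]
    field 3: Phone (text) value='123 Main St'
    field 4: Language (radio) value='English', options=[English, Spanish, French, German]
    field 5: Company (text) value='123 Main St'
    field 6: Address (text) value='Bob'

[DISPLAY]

ompany:    [123 Main St        ]┃            
ddress:    [Bob                ]┃            
                                ┃            
                                ┃            
━━━━━━━━━━━━━━━━━━━━━━━━━━━━━━━━┛            
                                             
                                             
                                             
                                             
                                             
                                             
                                             
                                             
                                             
                                             
                                             


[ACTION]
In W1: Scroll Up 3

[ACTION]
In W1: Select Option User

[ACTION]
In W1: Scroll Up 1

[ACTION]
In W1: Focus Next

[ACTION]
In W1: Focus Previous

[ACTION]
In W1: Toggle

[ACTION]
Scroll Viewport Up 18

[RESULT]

                                             
                                             
━━━━━━━━━━━━━━━━━━┓                          
readsheet         ┃                          
──────────────────┨                          
━━━━━━━━━━━━━━━━━━━━━━━━━━━━━━━━┓            
rmWidget                        ┃            
────────────────────────────────┨            
ctive:     [x]                  ┃            
heme:      ( ) Light  ( ) Dark  ┃            
tatus:     [Active            ▼]┃            
hone:      [123 Main St        ]┃            
anguage:   (●) English  ( ) Span┃            
ompany:    [123 Main St        ]┃            
ddress:    [Bob                ]┃            
                                ┃            


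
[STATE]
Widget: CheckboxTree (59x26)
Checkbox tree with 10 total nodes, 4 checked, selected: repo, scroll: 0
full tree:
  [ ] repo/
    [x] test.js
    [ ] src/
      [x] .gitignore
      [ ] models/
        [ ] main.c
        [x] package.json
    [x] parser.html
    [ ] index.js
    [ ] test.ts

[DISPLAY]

>[-] repo/                                                 
   [x] test.js                                             
   [-] src/                                                
     [x] .gitignore                                        
     [-] models/                                           
       [ ] main.c                                          
       [x] package.json                                    
   [x] parser.html                                         
   [ ] index.js                                            
   [ ] test.ts                                             
                                                           
                                                           
                                                           
                                                           
                                                           
                                                           
                                                           
                                                           
                                                           
                                                           
                                                           
                                                           
                                                           
                                                           
                                                           
                                                           


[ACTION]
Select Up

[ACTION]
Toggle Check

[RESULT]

>[x] repo/                                                 
   [x] test.js                                             
   [x] src/                                                
     [x] .gitignore                                        
     [x] models/                                           
       [x] main.c                                          
       [x] package.json                                    
   [x] parser.html                                         
   [x] index.js                                            
   [x] test.ts                                             
                                                           
                                                           
                                                           
                                                           
                                                           
                                                           
                                                           
                                                           
                                                           
                                                           
                                                           
                                                           
                                                           
                                                           
                                                           
                                                           


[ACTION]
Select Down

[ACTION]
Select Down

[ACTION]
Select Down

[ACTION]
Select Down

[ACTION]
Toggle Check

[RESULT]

 [-] repo/                                                 
   [x] test.js                                             
   [-] src/                                                
     [x] .gitignore                                        
>    [ ] models/                                           
       [ ] main.c                                          
       [ ] package.json                                    
   [x] parser.html                                         
   [x] index.js                                            
   [x] test.ts                                             
                                                           
                                                           
                                                           
                                                           
                                                           
                                                           
                                                           
                                                           
                                                           
                                                           
                                                           
                                                           
                                                           
                                                           
                                                           
                                                           
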